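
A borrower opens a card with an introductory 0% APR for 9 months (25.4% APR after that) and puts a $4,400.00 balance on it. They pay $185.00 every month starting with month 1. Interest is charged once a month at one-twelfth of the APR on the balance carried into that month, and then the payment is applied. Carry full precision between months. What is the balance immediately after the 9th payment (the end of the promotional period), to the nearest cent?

$2,735.00

Promo months 1–9 at r₀ = 0%/12 = 0; months 10+ at r₁ = 25.4%/12 = 0.0211667.
After month 9 (no interest yet): B = $4,400.00 − 9·$185.00 = $2,735.00.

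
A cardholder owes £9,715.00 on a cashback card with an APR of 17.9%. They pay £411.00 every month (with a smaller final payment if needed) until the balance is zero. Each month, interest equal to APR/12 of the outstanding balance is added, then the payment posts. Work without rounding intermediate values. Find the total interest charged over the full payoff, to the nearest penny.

£2,354.33

Monthly rate r = 17.9%/12 = 1.49167% = 0.0149167.
Payoff takes n = ⌈−ln(1 − rB₀/P)/ln(1+r)⌉ = ⌈29.364⌉ = 30 payments; the last is £150.33.
Total paid = 29·£411.00 + £150.33 = £12,069.33.
Total interest = total paid − principal = £12,069.33 − £9,715.00 = £2,354.33.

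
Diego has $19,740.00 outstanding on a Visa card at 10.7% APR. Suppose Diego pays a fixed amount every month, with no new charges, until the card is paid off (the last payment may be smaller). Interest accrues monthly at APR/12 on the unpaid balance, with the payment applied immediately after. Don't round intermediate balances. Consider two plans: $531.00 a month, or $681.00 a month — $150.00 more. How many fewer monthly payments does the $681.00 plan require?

Monthly rate r = 10.7%/12 = 0.891667% = 0.00891667.
At $531.00/mo: n = ⌈−ln(1 − rB₀/P)/ln(1+r)⌉ = 46 payments (last $192.84); total interest = total paid − $19,740.00 = $4,347.84.
At $681.00/mo: 34 payments (last $467.66); total interest $3,200.66.
Payments saved = 46 − 34 = 12.

12 fewer payments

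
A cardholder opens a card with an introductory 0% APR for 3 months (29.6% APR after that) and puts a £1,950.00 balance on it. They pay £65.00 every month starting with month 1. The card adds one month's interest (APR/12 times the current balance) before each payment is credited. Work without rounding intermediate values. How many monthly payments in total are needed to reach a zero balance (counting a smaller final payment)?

Promo months 1–3 at r₀ = 0%/12 = 0; months 4+ at r₁ = 29.6%/12 = 0.0246667.
After month 3 (no interest yet): B = £1,950.00 − 3·£65.00 = £1,755.00.
Then at r₁ with £65.00/mo: n₂ = −ln(1 − r₁·B/P)/ln(1+r₁) ≈ 45.00 → 46 more payments.

49 payments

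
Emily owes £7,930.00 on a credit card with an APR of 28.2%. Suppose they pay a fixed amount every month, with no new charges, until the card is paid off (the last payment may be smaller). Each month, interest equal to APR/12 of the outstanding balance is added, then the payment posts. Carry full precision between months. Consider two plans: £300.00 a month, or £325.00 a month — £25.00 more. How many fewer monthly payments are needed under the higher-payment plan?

Monthly rate r = 28.2%/12 = 2.35% = 0.0235.
At £300.00/mo: n = ⌈−ln(1 − rB₀/P)/ln(1+r)⌉ = 42 payments (last £237.57); total interest = total paid − £7,930.00 = £4,607.57.
At £325.00/mo: 37 payments (last £220.44); total interest £3,990.44.
Payments saved = 42 − 37 = 5.

5 fewer payments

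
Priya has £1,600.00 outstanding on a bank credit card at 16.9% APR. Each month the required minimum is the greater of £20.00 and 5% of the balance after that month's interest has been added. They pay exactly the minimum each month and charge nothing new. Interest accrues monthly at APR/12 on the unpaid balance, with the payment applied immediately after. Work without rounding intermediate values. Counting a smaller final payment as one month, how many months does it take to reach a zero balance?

61 months

Monthly rate r = 16.9%/12 = 1.40833% = 0.0140833.
While 5% of the post-interest balance exceeds £20.00, each month B ← (B·(1+r))·(1 − 0.05), i.e. B shrinks by the factor (1+r)·0.95 = 0.96338.
This holds for months 1–38. Entering month 39 the balance is £387.63; 5% of the post-interest balance is now below £20.00, so the flat £20.00 minimum applies from here.
From month 39 a fixed £20.00 at rate r clears £387.63 in 23 more payments. Total: 38 + 23 = 61 months.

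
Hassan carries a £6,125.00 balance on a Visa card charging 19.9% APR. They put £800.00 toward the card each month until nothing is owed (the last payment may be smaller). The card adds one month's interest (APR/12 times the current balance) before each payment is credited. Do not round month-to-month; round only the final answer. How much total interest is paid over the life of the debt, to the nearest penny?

Monthly rate r = 19.9%/12 = 1.65833% = 0.0165833.
Payoff takes n = ⌈−ln(1 − rB₀/P)/ln(1+r)⌉ = ⌈8.256⌉ = 9 payments; the last is £205.65.
Total paid = 8·£800.00 + £205.65 = £6,605.65.
Total interest = total paid − principal = £6,605.65 − £6,125.00 = £480.65.

£480.65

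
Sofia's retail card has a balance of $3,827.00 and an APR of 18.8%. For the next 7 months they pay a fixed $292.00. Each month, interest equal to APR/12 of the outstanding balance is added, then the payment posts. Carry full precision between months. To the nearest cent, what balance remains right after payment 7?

$2,124.33

Monthly rate r = 18.8%/12 = 1.56667% = 0.0156667.
Each month: B ← B·(1+r) − $292.00.
Month 1: interest $59.96; balance after payment $3,594.96.
Month 2: interest $56.32; balance after payment $3,359.28.
Month 3: interest $52.63; balance after payment $3,119.91.
Month 4: interest $48.88; balance after payment $2,876.78.
Month 5: interest $45.07; balance after payment $2,629.85.
Month 6: interest $41.20; balance after payment $2,379.06.
Month 7: interest $37.27; balance after payment $2,124.33.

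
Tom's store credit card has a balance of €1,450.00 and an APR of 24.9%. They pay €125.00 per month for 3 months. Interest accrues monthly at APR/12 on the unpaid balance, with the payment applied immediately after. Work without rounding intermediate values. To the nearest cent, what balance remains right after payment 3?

Monthly rate r = 24.9%/12 = 2.075% = 0.02075.
Each month: B ← B·(1+r) − €125.00.
Month 1: interest €30.09; balance after payment €1,355.09.
Month 2: interest €28.12; balance after payment €1,258.21.
Month 3: interest €26.11; balance after payment €1,159.31.

€1,159.31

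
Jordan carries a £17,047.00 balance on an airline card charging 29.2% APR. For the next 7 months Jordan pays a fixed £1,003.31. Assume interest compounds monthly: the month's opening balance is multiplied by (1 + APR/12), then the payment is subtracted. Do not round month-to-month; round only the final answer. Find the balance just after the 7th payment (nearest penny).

£12,614.28

Monthly rate r = 29.2%/12 = 2.43333% = 0.0243333.
Each month: B ← B·(1+r) − £1,003.31.
Month 1: interest £414.81; balance after payment £16,458.50.
Month 2: interest £400.49; balance after payment £15,855.68.
Month 3: interest £385.82; balance after payment £15,238.19.
Month 4: interest £370.80; balance after payment £14,605.68.
Month 5: interest £355.40; balance after payment £13,957.77.
Month 6: interest £339.64; balance after payment £13,294.10.
Month 7: interest £323.49; balance after payment £12,614.28.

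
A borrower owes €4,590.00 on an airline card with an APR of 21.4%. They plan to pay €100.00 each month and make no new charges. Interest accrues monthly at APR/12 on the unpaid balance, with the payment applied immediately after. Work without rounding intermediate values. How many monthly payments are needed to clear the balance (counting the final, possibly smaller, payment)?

97 payments

Monthly rate r = 21.4%/12 = 1.78333% = 0.0178333.
Recurrence: B ← B·(1+r) − €100.00.
Month 1: interest €81.86; balance after payment €4,571.85.
Month 2: interest €81.53; balance after payment €4,553.39.
Closed form: n = −ln(1 − rB₀/P)/ln(1+r) = −ln(0.18145)/ln(1.01783) ≈ 96.558, so the balance reaches zero during payment 97.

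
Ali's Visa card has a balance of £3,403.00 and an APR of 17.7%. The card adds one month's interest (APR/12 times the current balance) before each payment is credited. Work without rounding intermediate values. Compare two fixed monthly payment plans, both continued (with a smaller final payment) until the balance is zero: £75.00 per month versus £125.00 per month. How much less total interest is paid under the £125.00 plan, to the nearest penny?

Monthly rate r = 17.7%/12 = 1.475% = 0.01475.
At £75.00/mo: n = ⌈−ln(1 − rB₀/P)/ln(1+r)⌉ = 76 payments (last £42.35); total interest = total paid − £3,403.00 = £2,264.35.
At £125.00/mo: 36 payments (last £8.07); total interest £980.07.
Interest saved = £2,264.35 − £980.07 = £1,284.28.

£1,284.28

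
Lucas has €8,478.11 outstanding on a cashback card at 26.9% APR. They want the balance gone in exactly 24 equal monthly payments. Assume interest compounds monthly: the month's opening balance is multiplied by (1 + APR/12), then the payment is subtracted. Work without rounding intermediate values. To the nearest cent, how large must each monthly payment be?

€460.61

Monthly rate r = 26.9%/12 = 2.24167% = 0.0224167.
Level-payment amortization: P = B₀·r / (1 − (1+r)^(−n)) = 8478.11·0.0224167 / (1 − 1.02242^(−24)).
Denominator 1 − (1+r)^(−24) = 0.412605454.
P = 190.051 / 0.412605454 ≈ 460.61.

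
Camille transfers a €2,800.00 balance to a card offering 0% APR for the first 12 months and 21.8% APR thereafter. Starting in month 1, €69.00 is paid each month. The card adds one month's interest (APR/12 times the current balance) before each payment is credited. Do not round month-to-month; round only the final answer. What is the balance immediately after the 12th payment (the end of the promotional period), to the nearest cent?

€1,972.00

Promo months 1–12 at r₀ = 0%/12 = 0; months 13+ at r₁ = 21.8%/12 = 0.0181667.
After month 12 (no interest yet): B = €2,800.00 − 12·€69.00 = €1,972.00.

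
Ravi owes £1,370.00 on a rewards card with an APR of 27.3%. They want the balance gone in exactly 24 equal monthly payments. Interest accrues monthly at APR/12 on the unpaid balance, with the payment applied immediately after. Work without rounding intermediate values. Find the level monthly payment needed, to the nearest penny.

£74.71

Monthly rate r = 27.3%/12 = 2.275% = 0.02275.
Level-payment amortization: P = B₀·r / (1 − (1+r)^(−n)) = 1370.00·0.02275 / (1 − 1.02275^(−24)).
Denominator 1 − (1+r)^(−24) = 0.417182902.
P = 31.1675 / 0.417182902 ≈ 74.71.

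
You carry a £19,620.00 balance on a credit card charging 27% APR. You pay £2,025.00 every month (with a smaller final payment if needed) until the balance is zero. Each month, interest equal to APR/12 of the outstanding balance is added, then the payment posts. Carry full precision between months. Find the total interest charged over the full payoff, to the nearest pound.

£2,760

Monthly rate r = 27%/12 = 2.25% = 0.0225.
Payoff takes n = ⌈−ln(1 − rB₀/P)/ln(1+r)⌉ = ⌈11.051⌉ = 12 payments; the last is £105.20.
Total paid = 11·£2,025.00 + £105.20 = £22,380.20.
Total interest = total paid − principal = £22,380.20 − £19,620.00 = £2,760.20.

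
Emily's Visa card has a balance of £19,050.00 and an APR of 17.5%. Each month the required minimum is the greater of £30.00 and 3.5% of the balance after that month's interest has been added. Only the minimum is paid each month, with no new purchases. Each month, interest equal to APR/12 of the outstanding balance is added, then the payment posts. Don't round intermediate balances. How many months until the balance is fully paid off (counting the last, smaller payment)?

184 months

Monthly rate r = 17.5%/12 = 1.45833% = 0.0145833.
While 3.5% of the post-interest balance exceeds £30.00, each month B ← (B·(1+r))·(1 − 0.035), i.e. B shrinks by the factor (1+r)·0.965 = 0.97907.
This holds for months 1–148. Entering month 149 the balance is £832.76; 3.5% of the post-interest balance is now below £30.00, so the flat £30.00 minimum applies from here.
From month 149 a fixed £30.00 at rate r clears £832.76 in 36 more payments. Total: 148 + 36 = 184 months.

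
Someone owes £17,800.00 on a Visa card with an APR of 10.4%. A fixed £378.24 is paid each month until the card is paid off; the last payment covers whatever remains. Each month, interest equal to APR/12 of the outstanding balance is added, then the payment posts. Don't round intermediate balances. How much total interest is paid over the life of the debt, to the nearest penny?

£5,168.34

Monthly rate r = 10.4%/12 = 0.866667% = 0.00866667.
Payoff takes n = ⌈−ln(1 − rB₀/P)/ln(1+r)⌉ = ⌈60.723⌉ = 61 payments; the last is £273.94.
Total paid = 60·£378.24 + £273.94 = £22,968.34.
Total interest = total paid − principal = £22,968.34 − £17,800.00 = £5,168.34.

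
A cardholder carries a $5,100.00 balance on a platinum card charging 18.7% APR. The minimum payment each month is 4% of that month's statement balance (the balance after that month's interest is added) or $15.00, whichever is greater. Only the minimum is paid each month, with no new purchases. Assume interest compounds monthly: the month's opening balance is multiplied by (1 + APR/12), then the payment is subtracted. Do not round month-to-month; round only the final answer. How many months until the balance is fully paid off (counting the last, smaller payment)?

135 months

Monthly rate r = 18.7%/12 = 1.55833% = 0.0155833.
While 4% of the post-interest balance exceeds $15.00, each month B ← (B·(1+r))·(1 − 0.04), i.e. B shrinks by the factor (1+r)·0.96 = 0.97496.
This holds for months 1–104. Entering month 105 the balance is $364.92; 4% of the post-interest balance is now below $15.00, so the flat $15.00 minimum applies from here.
From month 105 a fixed $15.00 at rate r clears $364.92 in 31 more payments. Total: 104 + 31 = 135 months.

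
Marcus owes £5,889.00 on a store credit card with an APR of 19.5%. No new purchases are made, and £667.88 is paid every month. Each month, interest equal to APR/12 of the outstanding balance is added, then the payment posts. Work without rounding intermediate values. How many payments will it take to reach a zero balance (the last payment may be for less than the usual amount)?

10 months

Monthly rate r = 19.5%/12 = 1.625% = 0.01625.
Recurrence: B ← B·(1+r) − £667.88.
Month 1: interest £95.70; balance after payment £5,316.82.
Month 2: interest £86.40; balance after payment £4,735.33.
Closed form: n = −ln(1 − rB₀/P)/ln(1+r) = −ln(0.85672)/ln(1.01625) ≈ 9.594, so the balance reaches zero during payment 10.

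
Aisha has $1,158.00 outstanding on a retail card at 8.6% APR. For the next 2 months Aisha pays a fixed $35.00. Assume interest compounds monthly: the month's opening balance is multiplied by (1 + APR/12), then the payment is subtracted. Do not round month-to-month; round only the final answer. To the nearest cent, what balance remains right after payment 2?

Monthly rate r = 8.6%/12 = 0.716667% = 0.00716667.
Each month: B ← B·(1+r) − $35.00.
Month 1: interest $8.30; balance after payment $1,131.30.
Month 2: interest $8.11; balance after payment $1,104.41.

$1,104.41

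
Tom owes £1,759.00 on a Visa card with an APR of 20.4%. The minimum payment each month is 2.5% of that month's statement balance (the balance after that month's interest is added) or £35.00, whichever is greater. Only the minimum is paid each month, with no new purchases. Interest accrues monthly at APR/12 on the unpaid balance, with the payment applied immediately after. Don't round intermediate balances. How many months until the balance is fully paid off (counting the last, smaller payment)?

Monthly rate r = 20.4%/12 = 1.7% = 0.017.
While 2.5% of the post-interest balance exceeds £35.00, each month B ← (B·(1+r))·(1 − 0.025), i.e. B shrinks by the factor (1+r)·0.975 = 0.99157.
This holds for months 1–29. Entering month 30 the balance is £1,376.28; 2.5% of the post-interest balance is now below £35.00, so the flat £35.00 minimum applies from here.
From month 30 a fixed £35.00 at rate r clears £1,376.28 in 66 more payments. Total: 29 + 66 = 95 months.

95 months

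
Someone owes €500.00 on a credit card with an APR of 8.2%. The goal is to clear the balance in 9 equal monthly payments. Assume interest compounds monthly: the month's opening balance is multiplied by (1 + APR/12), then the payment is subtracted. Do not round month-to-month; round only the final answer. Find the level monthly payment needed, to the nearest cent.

€57.47

Monthly rate r = 8.2%/12 = 0.683333% = 0.00683333.
Level-payment amortization: P = B₀·r / (1 − (1+r)^(−n)) = 500.00·0.00683333 / (1 − 1.00683^(−9)).
Denominator 1 − (1+r)^(−9) = 0.0594503376.
P = 3.41667 / 0.0594503376 ≈ 57.47.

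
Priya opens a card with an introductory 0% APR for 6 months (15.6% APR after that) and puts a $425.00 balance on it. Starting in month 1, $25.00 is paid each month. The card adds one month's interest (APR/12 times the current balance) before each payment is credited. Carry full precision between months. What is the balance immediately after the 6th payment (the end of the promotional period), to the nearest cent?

Promo months 1–6 at r₀ = 0%/12 = 0; months 7+ at r₁ = 15.6%/12 = 0.013.
After month 6 (no interest yet): B = $425.00 − 6·$25.00 = $275.00.

$275.00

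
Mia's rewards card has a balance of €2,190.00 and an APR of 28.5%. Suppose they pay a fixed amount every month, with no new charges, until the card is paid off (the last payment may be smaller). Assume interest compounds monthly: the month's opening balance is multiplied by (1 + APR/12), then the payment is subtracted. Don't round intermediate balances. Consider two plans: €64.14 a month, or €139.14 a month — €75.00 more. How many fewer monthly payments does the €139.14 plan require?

51 fewer payments

Monthly rate r = 28.5%/12 = 2.375% = 0.02375.
At €64.14/mo: n = ⌈−ln(1 − rB₀/P)/ln(1+r)⌉ = 71 payments (last €61.59); total interest = total paid − €2,190.00 = €2,361.39.
At €139.14/mo: 20 payments (last €131.29); total interest €584.95.
Payments saved = 71 − 20 = 51.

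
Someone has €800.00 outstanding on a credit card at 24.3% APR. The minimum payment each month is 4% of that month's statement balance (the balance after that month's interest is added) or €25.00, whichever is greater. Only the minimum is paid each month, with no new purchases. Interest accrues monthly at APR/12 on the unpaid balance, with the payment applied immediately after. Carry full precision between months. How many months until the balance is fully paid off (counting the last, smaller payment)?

48 months

Monthly rate r = 24.3%/12 = 2.025% = 0.02025.
While 4% of the post-interest balance exceeds €25.00, each month B ← (B·(1+r))·(1 − 0.04), i.e. B shrinks by the factor (1+r)·0.96 = 0.97944.
This holds for months 1–13. Entering month 14 the balance is €610.66; 4% of the post-interest balance is now below €25.00, so the flat €25.00 minimum applies from here.
From month 14 a fixed €25.00 at rate r clears €610.66 in 35 more payments. Total: 13 + 35 = 48 months.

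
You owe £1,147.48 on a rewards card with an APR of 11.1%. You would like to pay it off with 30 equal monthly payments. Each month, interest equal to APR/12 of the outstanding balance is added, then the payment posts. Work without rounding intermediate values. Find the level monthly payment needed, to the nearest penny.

£43.98

Monthly rate r = 11.1%/12 = 0.925% = 0.00925.
Level-payment amortization: P = B₀·r / (1 − (1+r)^(−n)) = 1147.48·0.00925 / (1 − 1.00925^(−30)).
Denominator 1 − (1+r)^(−30) = 0.241357345.
P = 10.6142 / 0.241357345 ≈ 43.98.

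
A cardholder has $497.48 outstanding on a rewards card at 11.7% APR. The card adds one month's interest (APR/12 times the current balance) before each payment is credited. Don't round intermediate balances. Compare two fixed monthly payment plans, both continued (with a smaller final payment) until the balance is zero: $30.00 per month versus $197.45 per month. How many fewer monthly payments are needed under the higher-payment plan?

16 fewer payments

Monthly rate r = 11.7%/12 = 0.975% = 0.00975.
At $30.00/mo: n = ⌈−ln(1 − rB₀/P)/ln(1+r)⌉ = 19 payments (last $5.30); total interest = total paid − $497.48 = $47.82.
At $197.45/mo: 3 payments (last $111.48); total interest $8.90.
Payments saved = 19 − 3 = 16.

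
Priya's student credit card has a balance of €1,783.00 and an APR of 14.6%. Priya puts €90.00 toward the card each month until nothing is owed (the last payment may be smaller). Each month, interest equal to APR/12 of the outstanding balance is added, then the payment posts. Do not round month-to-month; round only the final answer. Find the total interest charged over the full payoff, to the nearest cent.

Monthly rate r = 14.6%/12 = 1.21667% = 0.0121667.
Payoff takes n = ⌈−ln(1 − rB₀/P)/ln(1+r)⌉ = ⌈22.806⌉ = 23 payments; the last is €72.63.
Total paid = 22·€90.00 + €72.63 = €2,052.63.
Total interest = total paid − principal = €2,052.63 − €1,783.00 = €269.63.

€269.63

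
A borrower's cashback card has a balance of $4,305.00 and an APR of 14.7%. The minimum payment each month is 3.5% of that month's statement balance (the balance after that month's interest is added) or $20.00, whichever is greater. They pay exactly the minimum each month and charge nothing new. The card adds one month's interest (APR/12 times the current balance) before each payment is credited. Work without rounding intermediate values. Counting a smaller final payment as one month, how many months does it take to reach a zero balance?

122 months

Monthly rate r = 14.7%/12 = 1.225% = 0.01225.
While 3.5% of the post-interest balance exceeds $20.00, each month B ← (B·(1+r))·(1 − 0.035), i.e. B shrinks by the factor (1+r)·0.965 = 0.97682.
This holds for months 1–87. Entering month 88 the balance is $559.61; 3.5% of the post-interest balance is now below $20.00, so the flat $20.00 minimum applies from here.
From month 88 a fixed $20.00 at rate r clears $559.61 in 35 more payments. Total: 87 + 35 = 122 months.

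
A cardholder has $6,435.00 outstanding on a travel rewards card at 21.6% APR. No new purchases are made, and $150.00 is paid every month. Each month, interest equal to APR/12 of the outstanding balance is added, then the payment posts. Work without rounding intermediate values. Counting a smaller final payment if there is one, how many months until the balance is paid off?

Monthly rate r = 21.6%/12 = 1.8% = 0.018.
Recurrence: B ← B·(1+r) − $150.00.
Month 1: interest $115.83; balance after payment $6,400.83.
Month 2: interest $115.21; balance after payment $6,366.04.
Closed form: n = −ln(1 − rB₀/P)/ln(1+r) = −ln(0.2278)/ln(1.018) ≈ 82.920, so the balance reaches zero during payment 83.

83 payments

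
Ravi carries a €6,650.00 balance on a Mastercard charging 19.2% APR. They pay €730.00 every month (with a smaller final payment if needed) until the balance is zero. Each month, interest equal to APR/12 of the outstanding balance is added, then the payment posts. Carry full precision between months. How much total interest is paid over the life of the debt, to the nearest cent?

Monthly rate r = 19.2%/12 = 1.6% = 0.016.
Payoff takes n = ⌈−ln(1 − rB₀/P)/ln(1+r)⌉ = ⌈9.925⌉ = 10 payments; the last is €675.30.
Total paid = 9·€730.00 + €675.30 = €7,245.30.
Total interest = total paid − principal = €7,245.30 − €6,650.00 = €595.30.

€595.30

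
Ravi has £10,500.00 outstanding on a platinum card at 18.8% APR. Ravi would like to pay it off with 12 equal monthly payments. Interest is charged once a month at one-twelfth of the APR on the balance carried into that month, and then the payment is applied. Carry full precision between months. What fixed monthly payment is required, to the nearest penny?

Monthly rate r = 18.8%/12 = 1.56667% = 0.0156667.
Level-payment amortization: P = B₀·r / (1 − (1+r)^(−n)) = 10500.00·0.0156667 / (1 − 1.01567^(−12)).
Denominator 1 − (1+r)^(−12) = 0.170176736.
P = 164.5 / 0.170176736 ≈ 966.64.

£966.64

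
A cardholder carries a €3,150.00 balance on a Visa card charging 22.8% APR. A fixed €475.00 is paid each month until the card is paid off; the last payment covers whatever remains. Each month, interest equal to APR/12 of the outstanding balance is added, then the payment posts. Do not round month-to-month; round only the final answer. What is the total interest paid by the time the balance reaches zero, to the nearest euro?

€249

Monthly rate r = 22.8%/12 = 1.9% = 0.019.
Payoff takes n = ⌈−ln(1 − rB₀/P)/ln(1+r)⌉ = ⌈7.155⌉ = 8 payments; the last is €74.35.
Total paid = 7·€475.00 + €74.35 = €3,399.35.
Total interest = total paid − principal = €3,399.35 − €3,150.00 = €249.35.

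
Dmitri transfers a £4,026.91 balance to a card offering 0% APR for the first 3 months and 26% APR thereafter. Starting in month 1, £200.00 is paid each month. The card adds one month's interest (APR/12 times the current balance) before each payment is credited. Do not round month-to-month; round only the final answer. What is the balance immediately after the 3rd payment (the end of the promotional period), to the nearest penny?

£3,426.91

Promo months 1–3 at r₀ = 0%/12 = 0; months 4+ at r₁ = 26%/12 = 0.0216667.
After month 3 (no interest yet): B = £4,026.91 − 3·£200.00 = £3,426.91.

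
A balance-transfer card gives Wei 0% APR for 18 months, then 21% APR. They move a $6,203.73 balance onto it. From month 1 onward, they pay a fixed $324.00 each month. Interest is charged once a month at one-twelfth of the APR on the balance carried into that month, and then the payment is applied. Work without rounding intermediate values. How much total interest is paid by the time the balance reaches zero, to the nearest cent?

Promo months 1–18 at r₀ = 0%/12 = 0; months 19+ at r₁ = 21%/12 = 0.0175.
After month 18 (no interest yet): B = $6,203.73 − 18·$324.00 = $371.73.
Then at r₁ with $324.00/mo: n₂ = −ln(1 − r₁·B/P)/ln(1+r₁) ≈ 1.17 → 2 more payments.
Total paid = 19·$324.00 + $55.18 = $6,211.18; interest = $6,211.18 − $6,203.73 = $7.45.

$7.45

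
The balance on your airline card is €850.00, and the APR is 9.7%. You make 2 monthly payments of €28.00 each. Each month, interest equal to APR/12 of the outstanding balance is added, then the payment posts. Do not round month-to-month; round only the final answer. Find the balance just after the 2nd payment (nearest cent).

€807.57

Monthly rate r = 9.7%/12 = 0.808333% = 0.00808333.
Each month: B ← B·(1+r) − €28.00.
Month 1: interest €6.87; balance after payment €828.87.
Month 2: interest €6.70; balance after payment €807.57.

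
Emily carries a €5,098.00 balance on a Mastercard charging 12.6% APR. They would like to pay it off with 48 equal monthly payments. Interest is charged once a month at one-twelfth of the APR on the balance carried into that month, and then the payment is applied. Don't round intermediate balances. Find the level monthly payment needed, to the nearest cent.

€135.76

Monthly rate r = 12.6%/12 = 1.05% = 0.0105.
Level-payment amortization: P = B₀·r / (1 − (1+r)^(−n)) = 5098.00·0.0105 / (1 − 1.0105^(−48)).
Denominator 1 − (1+r)^(−48) = 0.394301158.
P = 53.529 / 0.394301158 ≈ 135.76.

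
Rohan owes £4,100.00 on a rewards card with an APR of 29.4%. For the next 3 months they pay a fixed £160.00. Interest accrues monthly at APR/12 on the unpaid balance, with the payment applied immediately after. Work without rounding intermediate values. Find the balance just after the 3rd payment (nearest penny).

Monthly rate r = 29.4%/12 = 2.45% = 0.0245.
Each month: B ← B·(1+r) − £160.00.
Month 1: interest £100.45; balance after payment £4,040.45.
Month 2: interest £98.99; balance after payment £3,979.44.
Month 3: interest £97.50; balance after payment £3,916.94.

£3,916.94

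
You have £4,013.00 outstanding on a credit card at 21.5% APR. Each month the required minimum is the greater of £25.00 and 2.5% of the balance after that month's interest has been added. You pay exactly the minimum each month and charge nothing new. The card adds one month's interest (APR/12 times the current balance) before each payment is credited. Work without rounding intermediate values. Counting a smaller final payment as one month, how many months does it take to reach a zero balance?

Monthly rate r = 21.5%/12 = 1.79167% = 0.0179167.
While 2.5% of the post-interest balance exceeds £25.00, each month B ← (B·(1+r))·(1 − 0.025), i.e. B shrinks by the factor (1+r)·0.975 = 0.99247.
This holds for months 1–187. Entering month 188 the balance is £976.15; 2.5% of the post-interest balance is now below £25.00, so the flat £25.00 minimum applies from here.
From month 188 a fixed £25.00 at rate r clears £976.15 in 68 more payments. Total: 187 + 68 = 255 months.

255 months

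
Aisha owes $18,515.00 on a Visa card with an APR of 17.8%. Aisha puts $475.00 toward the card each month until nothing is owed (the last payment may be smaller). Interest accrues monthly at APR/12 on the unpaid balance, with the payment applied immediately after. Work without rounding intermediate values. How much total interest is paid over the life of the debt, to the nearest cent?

$9,331.96

Monthly rate r = 17.8%/12 = 1.48333% = 0.0148333.
Payoff takes n = ⌈−ln(1 − rB₀/P)/ln(1+r)⌉ = ⌈58.623⌉ = 59 payments; the last is $296.96.
Total paid = 58·$475.00 + $296.96 = $27,846.96.
Total interest = total paid − principal = $27,846.96 − $18,515.00 = $9,331.96.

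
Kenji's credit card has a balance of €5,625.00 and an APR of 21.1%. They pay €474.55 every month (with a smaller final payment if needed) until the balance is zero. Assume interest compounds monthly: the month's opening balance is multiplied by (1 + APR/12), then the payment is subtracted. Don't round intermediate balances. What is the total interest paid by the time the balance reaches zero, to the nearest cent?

Monthly rate r = 21.1%/12 = 1.75833% = 0.0175833.
Payoff takes n = ⌈−ln(1 − rB₀/P)/ln(1+r)⌉ = ⌈13.409⌉ = 14 payments; the last is €195.08.
Total paid = 13·€474.55 + €195.08 = €6,364.23.
Total interest = total paid − principal = €6,364.23 − €5,625.00 = €739.23.

€739.23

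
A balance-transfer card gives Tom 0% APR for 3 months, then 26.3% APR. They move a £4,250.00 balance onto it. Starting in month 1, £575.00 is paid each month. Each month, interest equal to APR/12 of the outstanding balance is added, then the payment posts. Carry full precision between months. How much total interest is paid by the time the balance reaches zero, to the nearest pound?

Promo months 1–3 at r₀ = 0%/12 = 0; months 4+ at r₁ = 26.3%/12 = 0.0219167.
After month 3 (no interest yet): B = £4,250.00 − 3·£575.00 = £2,525.00.
Then at r₁ with £575.00/mo: n₂ = −ln(1 − r₁·B/P)/ln(1+r₁) ≈ 4.67 → 5 more payments.
Total paid = 7·£575.00 + £385.28 = £4,410.28; interest = £4,410.28 − £4,250.00 = £160.28.

£160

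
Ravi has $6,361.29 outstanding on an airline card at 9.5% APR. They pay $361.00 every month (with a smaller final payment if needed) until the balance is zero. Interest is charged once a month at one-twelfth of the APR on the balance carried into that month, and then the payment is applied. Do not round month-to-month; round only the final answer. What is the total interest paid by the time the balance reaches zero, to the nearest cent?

Monthly rate r = 9.5%/12 = 0.791667% = 0.00791667.
Payoff takes n = ⌈−ln(1 − rB₀/P)/ln(1+r)⌉ = ⌈19.053⌉ = 20 payments; the last is $19.28.
Total paid = 19·$361.00 + $19.28 = $6,878.28.
Total interest = total paid − principal = $6,878.28 − $6,361.29 = $516.99.

$516.99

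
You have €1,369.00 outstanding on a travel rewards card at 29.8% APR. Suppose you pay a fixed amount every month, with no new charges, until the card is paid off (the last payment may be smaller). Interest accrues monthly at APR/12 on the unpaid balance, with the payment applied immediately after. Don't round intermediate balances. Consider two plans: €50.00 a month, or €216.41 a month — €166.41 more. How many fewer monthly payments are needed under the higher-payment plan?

40 fewer payments

Monthly rate r = 29.8%/12 = 2.48333% = 0.0248333.
At €50.00/mo: n = ⌈−ln(1 − rB₀/P)/ln(1+r)⌉ = 47 payments (last €22.28); total interest = total paid − €1,369.00 = €953.28.
At €216.41/mo: 7 payments (last €209.35); total interest €138.81.
Payments saved = 47 − 7 = 40.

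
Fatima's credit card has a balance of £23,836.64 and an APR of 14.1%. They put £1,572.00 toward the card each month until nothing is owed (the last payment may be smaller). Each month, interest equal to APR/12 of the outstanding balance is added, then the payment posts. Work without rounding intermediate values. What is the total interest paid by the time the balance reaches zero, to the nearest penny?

Monthly rate r = 14.1%/12 = 1.175% = 0.01175.
Payoff takes n = ⌈−ln(1 − rB₀/P)/ln(1+r)⌉ = ⌈16.797⌉ = 17 payments; the last is £1,255.09.
Total paid = 16·£1,572.00 + £1,255.09 = £26,407.09.
Total interest = total paid − principal = £26,407.09 − £23,836.64 = £2,570.45.

£2,570.45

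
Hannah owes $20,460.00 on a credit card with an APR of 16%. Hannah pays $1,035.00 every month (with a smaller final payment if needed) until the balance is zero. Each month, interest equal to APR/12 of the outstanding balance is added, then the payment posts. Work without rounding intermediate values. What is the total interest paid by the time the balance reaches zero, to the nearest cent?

Monthly rate r = 16%/12 = 1.33333% = 0.0133333.
Payoff takes n = ⌈−ln(1 − rB₀/P)/ln(1+r)⌉ = ⌈23.099⌉ = 24 payments; the last is $102.78.
Total paid = 23·$1,035.00 + $102.78 = $23,907.78.
Total interest = total paid − principal = $23,907.78 − $20,460.00 = $3,447.78.

$3,447.78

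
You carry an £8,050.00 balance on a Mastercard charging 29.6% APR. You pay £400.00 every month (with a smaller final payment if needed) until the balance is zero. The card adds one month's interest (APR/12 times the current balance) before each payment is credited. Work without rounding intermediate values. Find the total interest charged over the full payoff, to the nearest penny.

Monthly rate r = 29.6%/12 = 2.46667% = 0.0246667.
Payoff takes n = ⌈−ln(1 − rB₀/P)/ln(1+r)⌉ = ⌈28.153⌉ = 29 payments; the last is £61.70.
Total paid = 28·£400.00 + £61.70 = £11,261.70.
Total interest = total paid − principal = £11,261.70 − £8,050.00 = £3,211.70.

£3,211.70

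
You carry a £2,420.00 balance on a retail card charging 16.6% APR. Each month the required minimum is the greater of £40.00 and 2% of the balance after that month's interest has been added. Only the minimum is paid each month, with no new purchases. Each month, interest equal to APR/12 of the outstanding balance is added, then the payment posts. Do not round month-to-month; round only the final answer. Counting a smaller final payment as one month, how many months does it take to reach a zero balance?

Monthly rate r = 16.6%/12 = 1.38333% = 0.0138333.
While 2% of the post-interest balance exceeds £40.00, each month B ← (B·(1+r))·(1 − 0.02), i.e. B shrinks by the factor (1+r)·0.98 = 0.99356.
This holds for months 1–32. Entering month 33 the balance is £1,967.80; 2% of the post-interest balance is now below £40.00, so the flat £40.00 minimum applies from here.
From month 33 a fixed £40.00 at rate r clears £1,967.80 in 84 more payments. Total: 32 + 84 = 116 months.

116 months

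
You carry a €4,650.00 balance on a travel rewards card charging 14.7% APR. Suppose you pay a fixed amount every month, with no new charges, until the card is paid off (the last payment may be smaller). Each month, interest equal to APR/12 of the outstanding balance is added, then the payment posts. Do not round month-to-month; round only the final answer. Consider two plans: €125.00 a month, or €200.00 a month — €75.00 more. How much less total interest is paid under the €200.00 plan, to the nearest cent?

Monthly rate r = 14.7%/12 = 1.225% = 0.01225.
At €125.00/mo: n = ⌈−ln(1 − rB₀/P)/ln(1+r)⌉ = 50 payments (last €119.65); total interest = total paid − €4,650.00 = €1,594.65.
At €200.00/mo: 28 payments (last €106.58); total interest €856.58.
Interest saved = €1,594.65 − €856.58 = €738.07.

€738.07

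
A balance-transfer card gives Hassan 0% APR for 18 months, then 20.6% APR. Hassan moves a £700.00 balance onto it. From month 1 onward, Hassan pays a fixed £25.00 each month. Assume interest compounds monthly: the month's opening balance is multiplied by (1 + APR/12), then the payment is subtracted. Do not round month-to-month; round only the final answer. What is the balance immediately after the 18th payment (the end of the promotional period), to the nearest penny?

Promo months 1–18 at r₀ = 0%/12 = 0; months 19+ at r₁ = 20.6%/12 = 0.0171667.
After month 18 (no interest yet): B = £700.00 − 18·£25.00 = £250.00.

£250.00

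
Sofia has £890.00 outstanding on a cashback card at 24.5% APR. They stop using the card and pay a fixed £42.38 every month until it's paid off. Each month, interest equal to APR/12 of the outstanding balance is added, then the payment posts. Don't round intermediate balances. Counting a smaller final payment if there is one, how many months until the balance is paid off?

28 payments

Monthly rate r = 24.5%/12 = 2.04167% = 0.0204167.
Recurrence: B ← B·(1+r) − £42.38.
Month 1: interest £18.17; balance after payment £865.79.
Month 2: interest £17.68; balance after payment £841.09.
Closed form: n = −ln(1 − rB₀/P)/ln(1+r) = −ln(0.57124)/ln(1.02042) ≈ 27.705, so the balance reaches zero during payment 28.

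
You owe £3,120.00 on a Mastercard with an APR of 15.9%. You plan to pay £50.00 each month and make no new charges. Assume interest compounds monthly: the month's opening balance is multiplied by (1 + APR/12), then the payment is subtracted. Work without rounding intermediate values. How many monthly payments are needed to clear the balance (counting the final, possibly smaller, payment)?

134 payments

Monthly rate r = 15.9%/12 = 1.325% = 0.01325.
Recurrence: B ← B·(1+r) − £50.00.
Month 1: interest £41.34; balance after payment £3,111.34.
Month 2: interest £41.23; balance after payment £3,102.57.
Closed form: n = −ln(1 − rB₀/P)/ln(1+r) = −ln(0.1732)/ln(1.01325) ≈ 133.200, so the balance reaches zero during payment 134.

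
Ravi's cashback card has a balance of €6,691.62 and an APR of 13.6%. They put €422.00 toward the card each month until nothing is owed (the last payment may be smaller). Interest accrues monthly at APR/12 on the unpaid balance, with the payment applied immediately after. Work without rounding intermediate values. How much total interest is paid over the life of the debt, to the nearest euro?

Monthly rate r = 13.6%/12 = 1.13333% = 0.0113333.
Payoff takes n = ⌈−ln(1 − rB₀/P)/ln(1+r)⌉ = ⌈17.578⌉ = 18 payments; the last is €244.59.
Total paid = 17·€422.00 + €244.59 = €7,418.59.
Total interest = total paid − principal = €7,418.59 − €6,691.62 = €726.97.

€727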